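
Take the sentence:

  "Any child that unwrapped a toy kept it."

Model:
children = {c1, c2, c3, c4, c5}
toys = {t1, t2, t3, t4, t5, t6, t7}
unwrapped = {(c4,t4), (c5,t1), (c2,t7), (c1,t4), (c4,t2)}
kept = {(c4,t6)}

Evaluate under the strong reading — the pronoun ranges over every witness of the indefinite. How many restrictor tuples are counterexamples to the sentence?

5

"it" takes "a toy" as antecedent — a donkey pronoun bound across the clause boundary.
Strong reading: for every (c,t) with unwrapped(c,t), kept(c,t).
Restrictor pairs: (c1,t4) ✗  (c2,t7) ✗  (c4,t2) ✗  (c4,t4) ✗  (c5,t1) ✗
Counterexamples (restrictor pairs failing the scope): 5.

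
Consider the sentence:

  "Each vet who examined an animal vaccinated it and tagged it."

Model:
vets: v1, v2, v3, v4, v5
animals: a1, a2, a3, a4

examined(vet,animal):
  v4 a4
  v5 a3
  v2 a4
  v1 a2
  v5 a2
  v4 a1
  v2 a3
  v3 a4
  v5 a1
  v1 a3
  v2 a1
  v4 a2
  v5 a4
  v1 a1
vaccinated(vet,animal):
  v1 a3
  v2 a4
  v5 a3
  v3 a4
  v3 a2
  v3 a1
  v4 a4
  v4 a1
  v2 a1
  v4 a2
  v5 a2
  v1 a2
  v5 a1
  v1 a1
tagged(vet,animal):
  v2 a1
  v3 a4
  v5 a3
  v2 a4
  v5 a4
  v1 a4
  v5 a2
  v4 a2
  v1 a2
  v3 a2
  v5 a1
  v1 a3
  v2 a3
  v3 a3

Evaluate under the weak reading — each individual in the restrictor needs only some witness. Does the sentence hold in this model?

"it" takes "an animal" as antecedent — a donkey pronoun bound across the clause boundary.
Weak reading: every vet v with some examined-animal has at least one examined-animal a such that vaccinated(v,a) ∧ tagged(v,a).
Per vet: v1:✓  v2:✓  v3:✓  v4:✓  v5:✓
Every vet in the restrictor has a witness.

True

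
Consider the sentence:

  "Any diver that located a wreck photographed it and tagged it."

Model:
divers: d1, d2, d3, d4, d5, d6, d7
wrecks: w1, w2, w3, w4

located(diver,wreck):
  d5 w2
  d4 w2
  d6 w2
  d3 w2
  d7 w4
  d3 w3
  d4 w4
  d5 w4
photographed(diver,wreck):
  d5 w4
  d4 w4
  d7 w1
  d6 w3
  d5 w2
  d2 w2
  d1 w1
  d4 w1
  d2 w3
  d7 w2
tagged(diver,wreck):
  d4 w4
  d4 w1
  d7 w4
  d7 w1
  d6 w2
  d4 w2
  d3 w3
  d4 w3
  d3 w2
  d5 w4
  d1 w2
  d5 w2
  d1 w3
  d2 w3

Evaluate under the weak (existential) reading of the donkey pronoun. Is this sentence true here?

False

"it" takes "a wreck" as antecedent — a donkey pronoun bound across the clause boundary.
Weak reading: every diver d with some located-wreck has at least one located-wreck w such that photographed(d,w) ∧ tagged(d,w).
Per diver: d3:✗  d4:✓  d5:✓  d6:✗  d7:✗
d3 has no witness among its located-wrecks.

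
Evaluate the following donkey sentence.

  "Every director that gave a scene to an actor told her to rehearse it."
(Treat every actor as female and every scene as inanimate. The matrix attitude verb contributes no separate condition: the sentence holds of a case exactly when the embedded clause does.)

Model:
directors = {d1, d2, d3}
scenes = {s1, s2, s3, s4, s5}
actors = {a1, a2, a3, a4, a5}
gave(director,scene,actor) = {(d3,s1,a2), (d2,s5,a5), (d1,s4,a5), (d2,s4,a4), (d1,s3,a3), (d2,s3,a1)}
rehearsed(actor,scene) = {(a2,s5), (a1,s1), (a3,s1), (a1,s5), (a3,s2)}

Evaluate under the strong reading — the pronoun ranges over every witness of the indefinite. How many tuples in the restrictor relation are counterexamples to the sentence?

6

"her" takes "an actor" as antecedent and "it" takes "a scene"; both are donkey pronouns co-varying with the restrictor.
Strong reading: for every (d,s,a) with gave(d,s,a), rehearsed(a,s).
Restrictor triples: (d1,s3,a3)→rehearsed(a3,s3) ✗  (d1,s4,a5)→rehearsed(a5,s4) ✗  (d2,s3,a1)→rehearsed(a1,s3) ✗  (d2,s4,a4)→rehearsed(a4,s4) ✗  (d2,s5,a5)→rehearsed(a5,s5) ✗  (d3,s1,a2)→rehearsed(a2,s1) ✗
Counterexamples (restrictor triples failing the scope): 6.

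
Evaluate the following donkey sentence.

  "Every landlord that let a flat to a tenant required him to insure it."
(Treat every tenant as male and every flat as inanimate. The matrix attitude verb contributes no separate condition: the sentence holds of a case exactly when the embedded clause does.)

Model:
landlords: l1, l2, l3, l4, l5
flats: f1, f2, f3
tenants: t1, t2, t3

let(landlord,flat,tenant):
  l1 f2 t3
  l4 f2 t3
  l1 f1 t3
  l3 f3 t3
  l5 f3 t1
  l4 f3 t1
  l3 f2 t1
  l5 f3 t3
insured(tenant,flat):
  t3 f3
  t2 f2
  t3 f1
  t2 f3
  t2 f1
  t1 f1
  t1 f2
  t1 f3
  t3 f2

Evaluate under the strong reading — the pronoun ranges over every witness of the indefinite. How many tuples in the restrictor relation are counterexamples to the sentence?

0

"him" takes "a tenant" as antecedent and "it" takes "a flat"; both are donkey pronouns co-varying with the restrictor.
Strong reading: for every (l,f,t) with let(l,f,t), insured(t,f).
Restrictor triples: (l1,f1,t3)→insured(t3,f1) ✓  (l1,f2,t3)→insured(t3,f2) ✓  (l3,f2,t1)→insured(t1,f2) ✓  (l3,f3,t3)→insured(t3,f3) ✓  (l4,f2,t3)→insured(t3,f2) ✓  (l4,f3,t1)→insured(t1,f3) ✓  (l5,f3,t1)→insured(t1,f3) ✓  (l5,f3,t3)→insured(t3,f3) ✓
Counterexamples (restrictor triples failing the scope): 0.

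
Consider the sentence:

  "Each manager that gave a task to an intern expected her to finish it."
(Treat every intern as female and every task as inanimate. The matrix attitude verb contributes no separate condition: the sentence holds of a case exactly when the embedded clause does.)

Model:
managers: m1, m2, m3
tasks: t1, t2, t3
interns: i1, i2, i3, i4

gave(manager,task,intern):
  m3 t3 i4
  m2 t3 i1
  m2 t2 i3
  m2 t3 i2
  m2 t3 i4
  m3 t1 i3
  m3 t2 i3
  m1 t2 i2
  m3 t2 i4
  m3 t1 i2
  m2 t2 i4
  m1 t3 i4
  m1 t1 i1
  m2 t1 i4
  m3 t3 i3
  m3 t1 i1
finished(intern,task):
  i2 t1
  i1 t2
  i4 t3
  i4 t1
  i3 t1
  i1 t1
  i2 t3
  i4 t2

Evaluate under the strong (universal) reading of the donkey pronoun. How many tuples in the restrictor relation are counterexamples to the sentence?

"her" takes "an intern" as antecedent and "it" takes "a task"; both are donkey pronouns co-varying with the restrictor.
Strong reading: for every (m,t,i) with gave(m,t,i), finished(i,t).
Restrictor triples: (m1,t1,i1)→finished(i1,t1) ✓  (m1,t2,i2)→finished(i2,t2) ✗  (m1,t3,i4)→finished(i4,t3) ✓  (m2,t1,i4)→finished(i4,t1) ✓  (m2,t2,i3)→finished(i3,t2) ✗  (m2,t2,i4)→finished(i4,t2) ✓  (m2,t3,i1)→finished(i1,t3) ✗  (m2,t3,i2)→finished(i2,t3) ✓  (m2,t3,i4)→finished(i4,t3) ✓  (m3,t1,i1)→finished(i1,t1) ✓  (m3,t1,i2)→finished(i2,t1) ✓  (m3,t1,i3)→finished(i3,t1) ✓  (m3,t2,i3)→finished(i3,t2) ✗  (m3,t2,i4)→finished(i4,t2) ✓  (m3,t3,i3)→finished(i3,t3) ✗  (m3,t3,i4)→finished(i4,t3) ✓
Counterexamples (restrictor triples failing the scope): 5.

5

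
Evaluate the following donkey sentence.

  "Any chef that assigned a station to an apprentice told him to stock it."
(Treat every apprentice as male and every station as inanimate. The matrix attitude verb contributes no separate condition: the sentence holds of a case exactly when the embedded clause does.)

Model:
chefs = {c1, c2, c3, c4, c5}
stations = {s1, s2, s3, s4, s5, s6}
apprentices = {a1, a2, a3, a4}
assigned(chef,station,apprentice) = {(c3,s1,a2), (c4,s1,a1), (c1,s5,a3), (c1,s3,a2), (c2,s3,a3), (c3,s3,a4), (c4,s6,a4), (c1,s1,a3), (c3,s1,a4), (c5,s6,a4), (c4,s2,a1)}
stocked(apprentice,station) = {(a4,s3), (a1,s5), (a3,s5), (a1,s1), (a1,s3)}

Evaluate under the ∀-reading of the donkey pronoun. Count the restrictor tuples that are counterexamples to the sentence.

8

"him" takes "an apprentice" as antecedent and "it" takes "a station"; both are donkey pronouns co-varying with the restrictor.
Strong reading: for every (c,s,a) with assigned(c,s,a), stocked(a,s).
Restrictor triples: (c1,s1,a3)→stocked(a3,s1) ✗  (c1,s3,a2)→stocked(a2,s3) ✗  (c1,s5,a3)→stocked(a3,s5) ✓  (c2,s3,a3)→stocked(a3,s3) ✗  (c3,s1,a2)→stocked(a2,s1) ✗  (c3,s1,a4)→stocked(a4,s1) ✗  (c3,s3,a4)→stocked(a4,s3) ✓  (c4,s1,a1)→stocked(a1,s1) ✓  (c4,s2,a1)→stocked(a1,s2) ✗  (c4,s6,a4)→stocked(a4,s6) ✗  (c5,s6,a4)→stocked(a4,s6) ✗
Counterexamples (restrictor triples failing the scope): 8.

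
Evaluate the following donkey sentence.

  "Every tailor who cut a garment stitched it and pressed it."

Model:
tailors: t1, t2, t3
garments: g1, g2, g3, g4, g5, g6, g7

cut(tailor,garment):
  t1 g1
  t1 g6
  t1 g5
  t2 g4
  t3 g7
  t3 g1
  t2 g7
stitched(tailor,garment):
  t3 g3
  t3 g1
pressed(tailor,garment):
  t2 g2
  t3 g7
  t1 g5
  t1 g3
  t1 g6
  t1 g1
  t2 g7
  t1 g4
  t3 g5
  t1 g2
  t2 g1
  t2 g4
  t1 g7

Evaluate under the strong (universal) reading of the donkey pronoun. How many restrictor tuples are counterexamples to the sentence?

7

"it" takes "a garment" as antecedent — a donkey pronoun bound across the clause boundary.
Strong reading: for every (t,g) with cut(t,g), stitched(t,g) ∧ pressed(t,g).
Restrictor pairs: (t1,g1) ✗  (t1,g5) ✗  (t1,g6) ✗  (t2,g4) ✗  (t2,g7) ✗  (t3,g1) ✗  (t3,g7) ✗
Counterexamples (restrictor pairs failing the scope): 7.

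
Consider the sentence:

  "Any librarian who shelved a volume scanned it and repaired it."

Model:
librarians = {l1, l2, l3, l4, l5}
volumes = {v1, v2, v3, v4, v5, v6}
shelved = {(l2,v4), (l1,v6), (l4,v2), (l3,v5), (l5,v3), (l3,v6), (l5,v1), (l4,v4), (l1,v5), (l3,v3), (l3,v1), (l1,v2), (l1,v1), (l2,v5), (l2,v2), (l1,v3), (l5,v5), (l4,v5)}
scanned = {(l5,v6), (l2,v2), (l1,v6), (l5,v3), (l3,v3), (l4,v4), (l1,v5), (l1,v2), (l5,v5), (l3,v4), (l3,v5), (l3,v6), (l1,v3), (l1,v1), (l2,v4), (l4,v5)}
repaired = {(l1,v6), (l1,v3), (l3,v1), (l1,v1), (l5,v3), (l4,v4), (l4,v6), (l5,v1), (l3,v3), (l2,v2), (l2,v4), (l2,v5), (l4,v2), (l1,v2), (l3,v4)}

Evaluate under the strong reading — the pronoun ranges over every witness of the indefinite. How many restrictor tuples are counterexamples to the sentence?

"it" takes "a volume" as antecedent — a donkey pronoun bound across the clause boundary.
Strong reading: for every (l,v) with shelved(l,v), scanned(l,v) ∧ repaired(l,v).
Restrictor pairs: (l1,v1) ✓  (l1,v2) ✓  (l1,v3) ✓  (l1,v5) ✗  (l1,v6) ✓  (l2,v2) ✓  (l2,v4) ✓  (l2,v5) ✗  (l3,v1) ✗  (l3,v3) ✓  (l3,v5) ✗  (l3,v6) ✗  (l4,v2) ✗  (l4,v4) ✓  (l4,v5) ✗  (l5,v1) ✗  (l5,v3) ✓  (l5,v5) ✗
Counterexamples (restrictor pairs failing the scope): 9.

9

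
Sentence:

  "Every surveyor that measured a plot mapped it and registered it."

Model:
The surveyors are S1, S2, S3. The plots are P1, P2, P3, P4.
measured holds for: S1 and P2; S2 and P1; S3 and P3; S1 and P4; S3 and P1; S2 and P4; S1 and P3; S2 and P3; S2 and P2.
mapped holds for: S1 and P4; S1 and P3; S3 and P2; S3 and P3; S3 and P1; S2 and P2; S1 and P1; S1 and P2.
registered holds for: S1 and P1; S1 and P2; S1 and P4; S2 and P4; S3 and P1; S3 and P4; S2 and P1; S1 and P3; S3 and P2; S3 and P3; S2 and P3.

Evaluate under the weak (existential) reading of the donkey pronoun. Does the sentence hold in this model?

"it" takes "a plot" as antecedent — a donkey pronoun bound across the clause boundary.
Weak reading: every surveyor s with some measured-plot has at least one measured-plot p such that mapped(s,p) ∧ registered(s,p).
Per surveyor: S1:✓  S2:✗  S3:✓
S2 has no witness among its measured-plots.

False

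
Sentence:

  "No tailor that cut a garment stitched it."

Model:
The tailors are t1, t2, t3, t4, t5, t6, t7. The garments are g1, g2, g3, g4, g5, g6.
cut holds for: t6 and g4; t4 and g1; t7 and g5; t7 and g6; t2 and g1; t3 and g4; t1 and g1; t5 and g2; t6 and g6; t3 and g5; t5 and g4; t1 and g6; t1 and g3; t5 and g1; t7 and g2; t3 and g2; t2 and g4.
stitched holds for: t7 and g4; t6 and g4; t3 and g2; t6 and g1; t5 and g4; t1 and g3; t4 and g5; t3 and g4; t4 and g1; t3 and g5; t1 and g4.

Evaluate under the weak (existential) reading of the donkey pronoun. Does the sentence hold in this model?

"it" takes "a garment" as antecedent — a donkey pronoun bound across the clause boundary.
Truth condition: for no (t,g) with cut(t,g) does stitched(t,g) hold.
Restrictor pairs — does the scope hold? (t1,g1):fails  (t1,g3):holds  (t1,g6):fails  (t2,g1):fails  (t2,g4):fails  (t3,g2):holds  (t3,g4):holds  (t3,g5):holds  (t4,g1):holds  (t5,g1):fails  (t5,g2):fails  (t5,g4):holds  (t6,g4):holds  (t6,g6):fails  (t7,g2):fails  (t7,g5):fails  (t7,g6):fails
Scope holds for 7 pair(s), so the sentence is false.

False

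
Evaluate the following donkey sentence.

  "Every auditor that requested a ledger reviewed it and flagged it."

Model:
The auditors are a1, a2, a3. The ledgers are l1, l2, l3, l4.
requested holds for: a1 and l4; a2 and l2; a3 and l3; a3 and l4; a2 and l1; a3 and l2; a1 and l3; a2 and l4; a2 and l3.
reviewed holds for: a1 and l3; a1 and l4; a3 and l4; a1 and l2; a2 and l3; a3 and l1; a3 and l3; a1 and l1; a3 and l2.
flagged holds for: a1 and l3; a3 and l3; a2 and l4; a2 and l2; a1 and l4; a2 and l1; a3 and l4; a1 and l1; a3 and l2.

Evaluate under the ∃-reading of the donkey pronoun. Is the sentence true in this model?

False

"it" takes "a ledger" as antecedent — a donkey pronoun bound across the clause boundary.
Weak reading: every auditor a with some requested-ledger has at least one requested-ledger l such that reviewed(a,l) ∧ flagged(a,l).
Per auditor: a1:✓  a2:✗  a3:✓
a2 has no witness among its requested-ledgers.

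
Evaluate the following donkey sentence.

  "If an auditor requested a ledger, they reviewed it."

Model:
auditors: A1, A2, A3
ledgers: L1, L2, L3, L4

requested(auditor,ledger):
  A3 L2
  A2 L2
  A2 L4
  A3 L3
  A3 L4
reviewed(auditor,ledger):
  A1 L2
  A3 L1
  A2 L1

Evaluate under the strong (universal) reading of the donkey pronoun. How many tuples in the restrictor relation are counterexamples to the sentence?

5

"it" takes "a ledger" as antecedent — a donkey pronoun bound across the clause boundary.
Strong reading: for every (a,l) with requested(a,l), reviewed(a,l).
Restrictor pairs: (A2,L2) ✗  (A2,L4) ✗  (A3,L2) ✗  (A3,L3) ✗  (A3,L4) ✗
Counterexamples (restrictor pairs failing the scope): 5.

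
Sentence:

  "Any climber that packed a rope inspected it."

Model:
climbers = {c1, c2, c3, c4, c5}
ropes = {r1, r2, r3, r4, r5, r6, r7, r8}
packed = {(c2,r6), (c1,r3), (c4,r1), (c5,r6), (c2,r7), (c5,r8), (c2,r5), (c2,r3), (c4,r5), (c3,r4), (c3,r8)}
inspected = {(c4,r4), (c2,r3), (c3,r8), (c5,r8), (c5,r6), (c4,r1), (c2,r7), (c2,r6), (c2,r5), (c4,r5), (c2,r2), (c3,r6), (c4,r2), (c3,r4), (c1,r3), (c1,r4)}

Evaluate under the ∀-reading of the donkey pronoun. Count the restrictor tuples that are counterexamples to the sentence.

0

"it" takes "a rope" as antecedent — a donkey pronoun bound across the clause boundary.
Strong reading: for every (c,r) with packed(c,r), inspected(c,r).
Restrictor pairs: (c1,r3) ✓  (c2,r3) ✓  (c2,r5) ✓  (c2,r6) ✓  (c2,r7) ✓  (c3,r4) ✓  (c3,r8) ✓  (c4,r1) ✓  (c4,r5) ✓  (c5,r6) ✓  (c5,r8) ✓
Counterexamples (restrictor pairs failing the scope): 0.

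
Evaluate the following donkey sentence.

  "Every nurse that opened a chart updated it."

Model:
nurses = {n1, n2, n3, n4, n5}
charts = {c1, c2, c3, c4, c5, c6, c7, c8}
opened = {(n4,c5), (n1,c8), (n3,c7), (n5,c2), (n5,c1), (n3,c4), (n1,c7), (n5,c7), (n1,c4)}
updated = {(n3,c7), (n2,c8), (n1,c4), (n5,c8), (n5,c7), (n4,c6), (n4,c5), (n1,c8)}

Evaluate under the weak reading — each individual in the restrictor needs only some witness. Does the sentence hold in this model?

"it" takes "a chart" as antecedent — a donkey pronoun bound across the clause boundary.
Weak reading: every nurse n with some opened-chart has at least one opened-chart c such that updated(n,c).
Per nurse: n1:✓  n3:✓  n4:✓  n5:✓
Every nurse in the restrictor has a witness.

True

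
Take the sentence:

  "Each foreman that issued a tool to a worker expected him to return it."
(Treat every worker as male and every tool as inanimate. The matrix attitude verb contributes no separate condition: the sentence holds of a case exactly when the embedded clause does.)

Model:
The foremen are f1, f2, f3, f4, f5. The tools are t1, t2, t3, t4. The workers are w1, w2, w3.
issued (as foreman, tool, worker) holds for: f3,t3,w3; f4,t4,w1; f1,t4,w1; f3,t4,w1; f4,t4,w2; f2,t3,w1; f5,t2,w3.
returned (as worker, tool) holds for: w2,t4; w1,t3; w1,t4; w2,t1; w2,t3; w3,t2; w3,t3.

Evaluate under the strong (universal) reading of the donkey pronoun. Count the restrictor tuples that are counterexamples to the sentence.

0

"him" takes "a worker" as antecedent and "it" takes "a tool"; both are donkey pronouns co-varying with the restrictor.
Strong reading: for every (f,t,w) with issued(f,t,w), returned(w,t).
Restrictor triples: (f1,t4,w1)→returned(w1,t4) ✓  (f2,t3,w1)→returned(w1,t3) ✓  (f3,t3,w3)→returned(w3,t3) ✓  (f3,t4,w1)→returned(w1,t4) ✓  (f4,t4,w1)→returned(w1,t4) ✓  (f4,t4,w2)→returned(w2,t4) ✓  (f5,t2,w3)→returned(w3,t2) ✓
Counterexamples (restrictor triples failing the scope): 0.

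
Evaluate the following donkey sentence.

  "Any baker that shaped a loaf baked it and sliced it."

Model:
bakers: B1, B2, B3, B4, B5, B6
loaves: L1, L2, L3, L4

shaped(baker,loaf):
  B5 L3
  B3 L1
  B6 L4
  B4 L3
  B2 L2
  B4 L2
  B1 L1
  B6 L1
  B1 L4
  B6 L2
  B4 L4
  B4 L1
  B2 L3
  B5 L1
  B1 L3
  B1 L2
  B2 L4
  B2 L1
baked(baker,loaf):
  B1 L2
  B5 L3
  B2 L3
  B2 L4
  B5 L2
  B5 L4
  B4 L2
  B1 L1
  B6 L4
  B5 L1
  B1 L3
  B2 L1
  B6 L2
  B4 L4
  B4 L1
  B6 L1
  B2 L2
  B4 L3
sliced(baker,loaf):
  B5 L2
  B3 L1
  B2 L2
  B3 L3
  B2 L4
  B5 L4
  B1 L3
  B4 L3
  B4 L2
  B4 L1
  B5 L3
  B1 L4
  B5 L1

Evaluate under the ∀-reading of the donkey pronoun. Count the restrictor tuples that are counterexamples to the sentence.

10

"it" takes "a loaf" as antecedent — a donkey pronoun bound across the clause boundary.
Strong reading: for every (b,l) with shaped(b,l), baked(b,l) ∧ sliced(b,l).
Restrictor pairs: (B1,L1) ✗  (B1,L2) ✗  (B1,L3) ✓  (B1,L4) ✗  (B2,L1) ✗  (B2,L2) ✓  (B2,L3) ✗  (B2,L4) ✓  (B3,L1) ✗  (B4,L1) ✓  (B4,L2) ✓  (B4,L3) ✓  (B4,L4) ✗  (B5,L1) ✓  (B5,L3) ✓  (B6,L1) ✗  (B6,L2) ✗  (B6,L4) ✗
Counterexamples (restrictor pairs failing the scope): 10.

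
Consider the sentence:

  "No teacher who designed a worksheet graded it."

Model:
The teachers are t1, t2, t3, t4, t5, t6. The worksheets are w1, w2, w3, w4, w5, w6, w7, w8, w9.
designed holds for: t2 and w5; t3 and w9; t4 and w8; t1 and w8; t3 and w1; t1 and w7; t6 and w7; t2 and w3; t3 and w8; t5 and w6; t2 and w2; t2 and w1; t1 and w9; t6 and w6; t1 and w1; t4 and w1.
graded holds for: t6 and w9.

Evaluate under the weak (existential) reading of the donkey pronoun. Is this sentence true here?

True

"it" takes "a worksheet" as antecedent — a donkey pronoun bound across the clause boundary.
Truth condition: for no (t,w) with designed(t,w) does graded(t,w) hold.
Restrictor pairs — does the scope hold? (t1,w1):fails  (t1,w7):fails  (t1,w8):fails  (t1,w9):fails  (t2,w1):fails  (t2,w2):fails  (t2,w3):fails  (t2,w5):fails  (t3,w1):fails  (t3,w8):fails  (t3,w9):fails  (t4,w1):fails  (t4,w8):fails  (t5,w6):fails  (t6,w6):fails  (t6,w7):fails
Scope holds for no restrictor pair, so the sentence is true.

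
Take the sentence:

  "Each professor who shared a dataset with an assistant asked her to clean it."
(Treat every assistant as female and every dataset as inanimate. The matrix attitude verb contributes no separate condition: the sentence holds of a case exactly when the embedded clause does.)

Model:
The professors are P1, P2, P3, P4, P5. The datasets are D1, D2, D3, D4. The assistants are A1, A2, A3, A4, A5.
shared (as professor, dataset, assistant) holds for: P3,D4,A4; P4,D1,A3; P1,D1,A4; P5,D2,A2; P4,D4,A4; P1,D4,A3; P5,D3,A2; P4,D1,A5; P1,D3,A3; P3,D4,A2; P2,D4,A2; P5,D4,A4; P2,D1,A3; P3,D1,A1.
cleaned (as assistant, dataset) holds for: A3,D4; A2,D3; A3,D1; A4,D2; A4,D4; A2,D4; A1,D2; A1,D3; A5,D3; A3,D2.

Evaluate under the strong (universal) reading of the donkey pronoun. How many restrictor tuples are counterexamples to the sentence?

"her" takes "an assistant" as antecedent and "it" takes "a dataset"; both are donkey pronouns co-varying with the restrictor.
Strong reading: for every (p,d,a) with shared(p,d,a), cleaned(a,d).
Restrictor triples: (P1,D1,A4)→cleaned(A4,D1) ✗  (P1,D3,A3)→cleaned(A3,D3) ✗  (P1,D4,A3)→cleaned(A3,D4) ✓  (P2,D1,A3)→cleaned(A3,D1) ✓  (P2,D4,A2)→cleaned(A2,D4) ✓  (P3,D1,A1)→cleaned(A1,D1) ✗  (P3,D4,A2)→cleaned(A2,D4) ✓  (P3,D4,A4)→cleaned(A4,D4) ✓  (P4,D1,A3)→cleaned(A3,D1) ✓  (P4,D1,A5)→cleaned(A5,D1) ✗  (P4,D4,A4)→cleaned(A4,D4) ✓  (P5,D2,A2)→cleaned(A2,D2) ✗  (P5,D3,A2)→cleaned(A2,D3) ✓  (P5,D4,A4)→cleaned(A4,D4) ✓
Counterexamples (restrictor triples failing the scope): 5.

5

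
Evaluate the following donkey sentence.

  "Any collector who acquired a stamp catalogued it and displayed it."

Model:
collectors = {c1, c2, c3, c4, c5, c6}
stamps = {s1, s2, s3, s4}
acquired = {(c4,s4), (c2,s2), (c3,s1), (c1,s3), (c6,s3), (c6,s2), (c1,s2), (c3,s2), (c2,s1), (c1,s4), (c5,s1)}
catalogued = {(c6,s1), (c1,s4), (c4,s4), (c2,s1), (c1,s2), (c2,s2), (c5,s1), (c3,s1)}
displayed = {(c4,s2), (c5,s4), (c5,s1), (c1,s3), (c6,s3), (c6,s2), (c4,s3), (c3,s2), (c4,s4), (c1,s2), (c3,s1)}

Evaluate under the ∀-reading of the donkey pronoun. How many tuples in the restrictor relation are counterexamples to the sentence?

7

"it" takes "a stamp" as antecedent — a donkey pronoun bound across the clause boundary.
Strong reading: for every (c,s) with acquired(c,s), catalogued(c,s) ∧ displayed(c,s).
Restrictor pairs: (c1,s2) ✓  (c1,s3) ✗  (c1,s4) ✗  (c2,s1) ✗  (c2,s2) ✗  (c3,s1) ✓  (c3,s2) ✗  (c4,s4) ✓  (c5,s1) ✓  (c6,s2) ✗  (c6,s3) ✗
Counterexamples (restrictor pairs failing the scope): 7.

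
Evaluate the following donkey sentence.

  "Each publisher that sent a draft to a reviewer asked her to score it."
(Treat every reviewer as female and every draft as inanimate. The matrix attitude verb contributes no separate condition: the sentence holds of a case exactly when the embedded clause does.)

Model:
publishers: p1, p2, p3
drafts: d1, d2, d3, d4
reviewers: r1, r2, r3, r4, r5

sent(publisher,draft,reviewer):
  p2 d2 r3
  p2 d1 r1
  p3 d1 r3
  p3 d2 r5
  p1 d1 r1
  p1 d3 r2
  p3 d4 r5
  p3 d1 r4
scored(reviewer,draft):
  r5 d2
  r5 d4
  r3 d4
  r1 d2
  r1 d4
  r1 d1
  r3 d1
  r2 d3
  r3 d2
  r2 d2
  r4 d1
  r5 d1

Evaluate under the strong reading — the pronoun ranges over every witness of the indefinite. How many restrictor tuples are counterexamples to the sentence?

"her" takes "a reviewer" as antecedent and "it" takes "a draft"; both are donkey pronouns co-varying with the restrictor.
Strong reading: for every (p,d,r) with sent(p,d,r), scored(r,d).
Restrictor triples: (p1,d1,r1)→scored(r1,d1) ✓  (p1,d3,r2)→scored(r2,d3) ✓  (p2,d1,r1)→scored(r1,d1) ✓  (p2,d2,r3)→scored(r3,d2) ✓  (p3,d1,r3)→scored(r3,d1) ✓  (p3,d1,r4)→scored(r4,d1) ✓  (p3,d2,r5)→scored(r5,d2) ✓  (p3,d4,r5)→scored(r5,d4) ✓
Counterexamples (restrictor triples failing the scope): 0.

0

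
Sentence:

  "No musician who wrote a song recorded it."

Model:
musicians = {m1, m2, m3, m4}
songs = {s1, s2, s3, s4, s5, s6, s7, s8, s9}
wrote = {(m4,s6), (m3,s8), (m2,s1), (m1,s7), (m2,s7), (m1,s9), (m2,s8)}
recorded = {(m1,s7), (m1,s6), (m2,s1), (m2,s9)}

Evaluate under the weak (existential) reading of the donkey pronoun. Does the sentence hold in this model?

"it" takes "a song" as antecedent — a donkey pronoun bound across the clause boundary.
Truth condition: for no (m,s) with wrote(m,s) does recorded(m,s) hold.
Restrictor pairs — does the scope hold? (m1,s7):holds  (m1,s9):fails  (m2,s1):holds  (m2,s7):fails  (m2,s8):fails  (m3,s8):fails  (m4,s6):fails
Scope holds for 2 pair(s), so the sentence is false.

False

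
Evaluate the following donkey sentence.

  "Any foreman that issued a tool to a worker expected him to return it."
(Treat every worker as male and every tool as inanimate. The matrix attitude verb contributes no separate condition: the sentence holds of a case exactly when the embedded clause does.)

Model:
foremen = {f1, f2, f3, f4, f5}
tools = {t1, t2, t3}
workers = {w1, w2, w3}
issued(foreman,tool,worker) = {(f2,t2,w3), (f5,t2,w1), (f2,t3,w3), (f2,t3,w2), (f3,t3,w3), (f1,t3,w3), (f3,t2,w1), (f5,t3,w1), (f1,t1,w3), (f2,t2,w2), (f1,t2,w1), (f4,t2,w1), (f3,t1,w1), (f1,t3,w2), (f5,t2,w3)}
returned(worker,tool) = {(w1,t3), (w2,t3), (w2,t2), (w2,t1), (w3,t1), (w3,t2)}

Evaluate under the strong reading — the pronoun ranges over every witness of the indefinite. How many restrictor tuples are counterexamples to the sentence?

"him" takes "a worker" as antecedent and "it" takes "a tool"; both are donkey pronouns co-varying with the restrictor.
Strong reading: for every (f,t,w) with issued(f,t,w), returned(w,t).
Restrictor triples: (f1,t1,w3)→returned(w3,t1) ✓  (f1,t2,w1)→returned(w1,t2) ✗  (f1,t3,w2)→returned(w2,t3) ✓  (f1,t3,w3)→returned(w3,t3) ✗  (f2,t2,w2)→returned(w2,t2) ✓  (f2,t2,w3)→returned(w3,t2) ✓  (f2,t3,w2)→returned(w2,t3) ✓  (f2,t3,w3)→returned(w3,t3) ✗  (f3,t1,w1)→returned(w1,t1) ✗  (f3,t2,w1)→returned(w1,t2) ✗  (f3,t3,w3)→returned(w3,t3) ✗  (f4,t2,w1)→returned(w1,t2) ✗  (f5,t2,w1)→returned(w1,t2) ✗  (f5,t2,w3)→returned(w3,t2) ✓  (f5,t3,w1)→returned(w1,t3) ✓
Counterexamples (restrictor triples failing the scope): 8.

8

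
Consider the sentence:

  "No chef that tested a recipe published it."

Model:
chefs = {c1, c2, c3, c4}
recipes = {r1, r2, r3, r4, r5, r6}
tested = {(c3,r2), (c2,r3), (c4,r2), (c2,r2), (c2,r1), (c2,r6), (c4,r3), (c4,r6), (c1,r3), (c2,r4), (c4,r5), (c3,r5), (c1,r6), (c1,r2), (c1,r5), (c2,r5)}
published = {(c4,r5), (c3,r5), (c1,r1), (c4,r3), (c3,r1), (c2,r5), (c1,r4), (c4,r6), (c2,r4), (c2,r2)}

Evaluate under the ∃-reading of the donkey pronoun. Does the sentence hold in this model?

False

"it" takes "a recipe" as antecedent — a donkey pronoun bound across the clause boundary.
Truth condition: for no (c,r) with tested(c,r) does published(c,r) hold.
Restrictor pairs — does the scope hold? (c1,r2):fails  (c1,r3):fails  (c1,r5):fails  (c1,r6):fails  (c2,r1):fails  (c2,r2):holds  (c2,r3):fails  (c2,r4):holds  (c2,r5):holds  (c2,r6):fails  (c3,r2):fails  (c3,r5):holds  (c4,r2):fails  (c4,r3):holds  (c4,r5):holds  (c4,r6):holds
Scope holds for 7 pair(s), so the sentence is false.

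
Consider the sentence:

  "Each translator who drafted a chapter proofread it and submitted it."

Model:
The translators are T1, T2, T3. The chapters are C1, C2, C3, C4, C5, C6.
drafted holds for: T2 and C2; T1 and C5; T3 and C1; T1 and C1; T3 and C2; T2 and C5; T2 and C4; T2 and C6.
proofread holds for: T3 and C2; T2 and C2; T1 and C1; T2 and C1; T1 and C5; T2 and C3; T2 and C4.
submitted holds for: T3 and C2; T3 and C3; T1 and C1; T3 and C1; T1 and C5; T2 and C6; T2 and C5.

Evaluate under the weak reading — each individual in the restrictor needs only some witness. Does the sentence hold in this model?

False

"it" takes "a chapter" as antecedent — a donkey pronoun bound across the clause boundary.
Weak reading: every translator t with some drafted-chapter has at least one drafted-chapter c such that proofread(t,c) ∧ submitted(t,c).
Per translator: T1:✓  T2:✗  T3:✓
T2 has no witness among its drafted-chapters.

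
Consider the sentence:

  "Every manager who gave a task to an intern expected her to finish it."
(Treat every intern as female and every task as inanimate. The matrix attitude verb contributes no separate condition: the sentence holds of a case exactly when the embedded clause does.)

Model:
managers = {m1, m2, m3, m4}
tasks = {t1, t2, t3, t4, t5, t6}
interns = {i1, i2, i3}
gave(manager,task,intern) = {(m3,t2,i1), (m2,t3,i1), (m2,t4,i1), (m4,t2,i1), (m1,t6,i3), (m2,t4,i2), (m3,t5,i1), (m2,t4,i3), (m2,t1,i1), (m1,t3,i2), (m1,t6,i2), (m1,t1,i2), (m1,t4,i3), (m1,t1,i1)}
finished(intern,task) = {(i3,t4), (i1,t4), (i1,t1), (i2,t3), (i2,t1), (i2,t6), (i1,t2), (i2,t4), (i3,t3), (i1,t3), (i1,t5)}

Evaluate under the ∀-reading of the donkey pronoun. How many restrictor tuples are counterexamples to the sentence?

1

"her" takes "an intern" as antecedent and "it" takes "a task"; both are donkey pronouns co-varying with the restrictor.
Strong reading: for every (m,t,i) with gave(m,t,i), finished(i,t).
Restrictor triples: (m1,t1,i1)→finished(i1,t1) ✓  (m1,t1,i2)→finished(i2,t1) ✓  (m1,t3,i2)→finished(i2,t3) ✓  (m1,t4,i3)→finished(i3,t4) ✓  (m1,t6,i2)→finished(i2,t6) ✓  (m1,t6,i3)→finished(i3,t6) ✗  (m2,t1,i1)→finished(i1,t1) ✓  (m2,t3,i1)→finished(i1,t3) ✓  (m2,t4,i1)→finished(i1,t4) ✓  (m2,t4,i2)→finished(i2,t4) ✓  (m2,t4,i3)→finished(i3,t4) ✓  (m3,t2,i1)→finished(i1,t2) ✓  (m3,t5,i1)→finished(i1,t5) ✓  (m4,t2,i1)→finished(i1,t2) ✓
Counterexamples (restrictor triples failing the scope): 1.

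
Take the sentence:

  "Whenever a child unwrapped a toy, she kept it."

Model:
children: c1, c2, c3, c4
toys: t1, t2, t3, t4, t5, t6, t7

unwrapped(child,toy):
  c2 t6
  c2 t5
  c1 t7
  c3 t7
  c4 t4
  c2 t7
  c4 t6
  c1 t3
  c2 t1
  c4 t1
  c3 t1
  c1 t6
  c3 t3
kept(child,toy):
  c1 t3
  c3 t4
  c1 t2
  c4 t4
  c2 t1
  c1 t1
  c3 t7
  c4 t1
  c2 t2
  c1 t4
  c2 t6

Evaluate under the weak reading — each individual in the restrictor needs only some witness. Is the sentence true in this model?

True

"it" takes "a toy" as antecedent — a donkey pronoun bound across the clause boundary.
Weak reading: every child c with some unwrapped-toy has at least one unwrapped-toy t such that kept(c,t).
Per child: c1:✓  c2:✓  c3:✓  c4:✓
Every child in the restrictor has a witness.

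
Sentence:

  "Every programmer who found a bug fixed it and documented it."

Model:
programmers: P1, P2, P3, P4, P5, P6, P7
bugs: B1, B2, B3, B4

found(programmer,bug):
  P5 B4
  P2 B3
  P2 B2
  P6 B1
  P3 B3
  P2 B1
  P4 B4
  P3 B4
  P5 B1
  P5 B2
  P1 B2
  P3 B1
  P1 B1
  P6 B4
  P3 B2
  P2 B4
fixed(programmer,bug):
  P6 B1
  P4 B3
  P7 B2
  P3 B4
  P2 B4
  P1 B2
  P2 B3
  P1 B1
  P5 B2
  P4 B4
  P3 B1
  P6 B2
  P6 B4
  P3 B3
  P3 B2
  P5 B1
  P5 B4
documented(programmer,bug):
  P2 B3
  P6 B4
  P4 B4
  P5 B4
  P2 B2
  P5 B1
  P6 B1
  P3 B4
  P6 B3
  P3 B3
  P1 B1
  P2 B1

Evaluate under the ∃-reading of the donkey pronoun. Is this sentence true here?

True

"it" takes "a bug" as antecedent — a donkey pronoun bound across the clause boundary.
Weak reading: every programmer p with some found-bug has at least one found-bug b such that fixed(p,b) ∧ documented(p,b).
Per programmer: P1:✓  P2:✓  P3:✓  P4:✓  P5:✓  P6:✓
Every programmer in the restrictor has a witness.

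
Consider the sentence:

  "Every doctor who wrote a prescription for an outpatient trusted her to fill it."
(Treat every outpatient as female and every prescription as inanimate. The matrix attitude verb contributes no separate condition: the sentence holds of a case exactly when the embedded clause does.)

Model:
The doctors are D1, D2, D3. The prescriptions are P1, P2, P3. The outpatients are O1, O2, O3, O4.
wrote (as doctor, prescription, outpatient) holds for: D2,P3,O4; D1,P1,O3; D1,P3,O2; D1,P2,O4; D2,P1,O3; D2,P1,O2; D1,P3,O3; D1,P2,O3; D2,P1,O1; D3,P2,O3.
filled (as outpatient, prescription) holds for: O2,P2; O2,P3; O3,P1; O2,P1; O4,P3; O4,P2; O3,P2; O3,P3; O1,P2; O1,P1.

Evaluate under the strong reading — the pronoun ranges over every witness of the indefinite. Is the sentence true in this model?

"her" takes "an outpatient" as antecedent and "it" takes "a prescription"; both are donkey pronouns co-varying with the restrictor.
Strong reading: for every (d,p,o) with wrote(d,p,o), filled(o,p).
Restrictor triples: (D1,P1,O3)→filled(O3,P1) ✓  (D1,P2,O3)→filled(O3,P2) ✓  (D1,P2,O4)→filled(O4,P2) ✓  (D1,P3,O2)→filled(O2,P3) ✓  (D1,P3,O3)→filled(O3,P3) ✓  (D2,P1,O1)→filled(O1,P1) ✓  (D2,P1,O2)→filled(O2,P1) ✓  (D2,P1,O3)→filled(O3,P1) ✓  (D2,P3,O4)→filled(O4,P3) ✓  (D3,P2,O3)→filled(O3,P2) ✓
Every restrictor triple satisfies the scope.

True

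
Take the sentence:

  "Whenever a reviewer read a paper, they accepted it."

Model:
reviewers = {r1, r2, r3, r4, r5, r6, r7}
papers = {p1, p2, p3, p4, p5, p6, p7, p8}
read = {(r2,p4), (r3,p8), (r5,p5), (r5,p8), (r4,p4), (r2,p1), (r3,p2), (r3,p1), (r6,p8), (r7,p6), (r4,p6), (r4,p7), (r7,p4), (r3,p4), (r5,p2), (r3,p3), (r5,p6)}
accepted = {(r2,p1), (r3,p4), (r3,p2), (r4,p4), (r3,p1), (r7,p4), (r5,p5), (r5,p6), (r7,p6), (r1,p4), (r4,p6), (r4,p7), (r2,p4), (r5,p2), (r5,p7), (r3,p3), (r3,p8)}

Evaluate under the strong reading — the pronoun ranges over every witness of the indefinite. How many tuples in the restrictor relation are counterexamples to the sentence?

"it" takes "a paper" as antecedent — a donkey pronoun bound across the clause boundary.
Strong reading: for every (r,p) with read(r,p), accepted(r,p).
Restrictor pairs: (r2,p1) ✓  (r2,p4) ✓  (r3,p1) ✓  (r3,p2) ✓  (r3,p3) ✓  (r3,p4) ✓  (r3,p8) ✓  (r4,p4) ✓  (r4,p6) ✓  (r4,p7) ✓  (r5,p2) ✓  (r5,p5) ✓  (r5,p6) ✓  (r5,p8) ✗  (r6,p8) ✗  (r7,p4) ✓  (r7,p6) ✓
Counterexamples (restrictor pairs failing the scope): 2.

2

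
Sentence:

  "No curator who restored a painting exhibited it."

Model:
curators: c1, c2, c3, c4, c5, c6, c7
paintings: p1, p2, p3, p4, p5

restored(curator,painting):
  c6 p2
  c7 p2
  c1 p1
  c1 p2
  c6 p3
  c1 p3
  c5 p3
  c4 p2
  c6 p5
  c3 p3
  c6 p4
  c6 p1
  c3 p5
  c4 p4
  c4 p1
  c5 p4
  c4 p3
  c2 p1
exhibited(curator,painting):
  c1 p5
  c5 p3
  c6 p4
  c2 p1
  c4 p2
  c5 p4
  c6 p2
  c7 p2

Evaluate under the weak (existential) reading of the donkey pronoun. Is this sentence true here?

False

"it" takes "a painting" as antecedent — a donkey pronoun bound across the clause boundary.
Truth condition: for no (c,p) with restored(c,p) does exhibited(c,p) hold.
Restrictor pairs — does the scope hold? (c1,p1):fails  (c1,p2):fails  (c1,p3):fails  (c2,p1):holds  (c3,p3):fails  (c3,p5):fails  (c4,p1):fails  (c4,p2):holds  (c4,p3):fails  (c4,p4):fails  (c5,p3):holds  (c5,p4):holds  (c6,p1):fails  (c6,p2):holds  (c6,p3):fails  (c6,p4):holds  (c6,p5):fails  (c7,p2):holds
Scope holds for 7 pair(s), so the sentence is false.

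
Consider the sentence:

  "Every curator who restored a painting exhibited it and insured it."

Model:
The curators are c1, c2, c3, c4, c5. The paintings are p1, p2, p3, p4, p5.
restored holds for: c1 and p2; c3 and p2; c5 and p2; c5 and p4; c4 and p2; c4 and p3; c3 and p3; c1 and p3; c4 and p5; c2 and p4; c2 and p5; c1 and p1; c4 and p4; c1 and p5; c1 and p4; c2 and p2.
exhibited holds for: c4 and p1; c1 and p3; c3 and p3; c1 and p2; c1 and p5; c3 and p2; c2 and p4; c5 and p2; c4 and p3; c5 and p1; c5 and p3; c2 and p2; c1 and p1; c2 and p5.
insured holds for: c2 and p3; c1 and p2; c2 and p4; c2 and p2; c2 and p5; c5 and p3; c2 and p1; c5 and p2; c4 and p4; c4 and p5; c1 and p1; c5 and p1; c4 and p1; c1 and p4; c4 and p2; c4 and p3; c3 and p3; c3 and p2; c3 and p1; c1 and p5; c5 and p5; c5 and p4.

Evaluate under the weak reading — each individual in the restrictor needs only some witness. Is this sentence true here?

"it" takes "a painting" as antecedent — a donkey pronoun bound across the clause boundary.
Weak reading: every curator c with some restored-painting has at least one restored-painting p such that exhibited(c,p) ∧ insured(c,p).
Per curator: c1:✓  c2:✓  c3:✓  c4:✓  c5:✓
Every curator in the restrictor has a witness.

True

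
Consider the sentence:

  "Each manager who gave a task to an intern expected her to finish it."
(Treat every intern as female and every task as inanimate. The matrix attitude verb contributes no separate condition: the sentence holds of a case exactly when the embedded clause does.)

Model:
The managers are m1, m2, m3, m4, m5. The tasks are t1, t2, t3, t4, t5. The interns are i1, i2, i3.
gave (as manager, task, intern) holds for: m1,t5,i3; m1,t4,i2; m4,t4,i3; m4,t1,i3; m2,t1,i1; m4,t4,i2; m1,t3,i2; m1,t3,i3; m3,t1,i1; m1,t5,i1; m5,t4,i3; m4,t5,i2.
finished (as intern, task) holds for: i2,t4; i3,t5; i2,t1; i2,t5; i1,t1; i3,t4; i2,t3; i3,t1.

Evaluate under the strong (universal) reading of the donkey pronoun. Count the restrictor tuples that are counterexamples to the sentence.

2

"her" takes "an intern" as antecedent and "it" takes "a task"; both are donkey pronouns co-varying with the restrictor.
Strong reading: for every (m,t,i) with gave(m,t,i), finished(i,t).
Restrictor triples: (m1,t3,i2)→finished(i2,t3) ✓  (m1,t3,i3)→finished(i3,t3) ✗  (m1,t4,i2)→finished(i2,t4) ✓  (m1,t5,i1)→finished(i1,t5) ✗  (m1,t5,i3)→finished(i3,t5) ✓  (m2,t1,i1)→finished(i1,t1) ✓  (m3,t1,i1)→finished(i1,t1) ✓  (m4,t1,i3)→finished(i3,t1) ✓  (m4,t4,i2)→finished(i2,t4) ✓  (m4,t4,i3)→finished(i3,t4) ✓  (m4,t5,i2)→finished(i2,t5) ✓  (m5,t4,i3)→finished(i3,t4) ✓
Counterexamples (restrictor triples failing the scope): 2.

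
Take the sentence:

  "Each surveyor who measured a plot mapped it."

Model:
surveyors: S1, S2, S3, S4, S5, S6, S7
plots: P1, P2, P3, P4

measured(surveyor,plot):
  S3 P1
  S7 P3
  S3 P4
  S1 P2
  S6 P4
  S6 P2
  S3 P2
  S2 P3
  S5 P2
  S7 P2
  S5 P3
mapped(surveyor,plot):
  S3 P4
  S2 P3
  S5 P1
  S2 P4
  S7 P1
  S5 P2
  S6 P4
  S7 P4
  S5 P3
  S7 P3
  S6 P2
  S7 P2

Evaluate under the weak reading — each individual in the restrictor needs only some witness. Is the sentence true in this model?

"it" takes "a plot" as antecedent — a donkey pronoun bound across the clause boundary.
Weak reading: every surveyor s with some measured-plot has at least one measured-plot p such that mapped(s,p).
Per surveyor: S1:✗  S2:✓  S3:✓  S5:✓  S6:✓  S7:✓
S1 has no witness among its measured-plots.

False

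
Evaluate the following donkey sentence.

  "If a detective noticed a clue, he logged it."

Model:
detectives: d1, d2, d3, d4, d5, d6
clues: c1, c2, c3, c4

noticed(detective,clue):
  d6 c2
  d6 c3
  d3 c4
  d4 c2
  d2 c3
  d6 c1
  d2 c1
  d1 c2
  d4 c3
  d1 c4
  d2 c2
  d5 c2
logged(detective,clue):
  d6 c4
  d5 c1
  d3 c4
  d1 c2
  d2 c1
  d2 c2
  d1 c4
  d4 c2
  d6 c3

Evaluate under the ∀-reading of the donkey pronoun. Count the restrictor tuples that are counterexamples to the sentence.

5

"it" takes "a clue" as antecedent — a donkey pronoun bound across the clause boundary.
Strong reading: for every (d,c) with noticed(d,c), logged(d,c).
Restrictor pairs: (d1,c2) ✓  (d1,c4) ✓  (d2,c1) ✓  (d2,c2) ✓  (d2,c3) ✗  (d3,c4) ✓  (d4,c2) ✓  (d4,c3) ✗  (d5,c2) ✗  (d6,c1) ✗  (d6,c2) ✗  (d6,c3) ✓
Counterexamples (restrictor pairs failing the scope): 5.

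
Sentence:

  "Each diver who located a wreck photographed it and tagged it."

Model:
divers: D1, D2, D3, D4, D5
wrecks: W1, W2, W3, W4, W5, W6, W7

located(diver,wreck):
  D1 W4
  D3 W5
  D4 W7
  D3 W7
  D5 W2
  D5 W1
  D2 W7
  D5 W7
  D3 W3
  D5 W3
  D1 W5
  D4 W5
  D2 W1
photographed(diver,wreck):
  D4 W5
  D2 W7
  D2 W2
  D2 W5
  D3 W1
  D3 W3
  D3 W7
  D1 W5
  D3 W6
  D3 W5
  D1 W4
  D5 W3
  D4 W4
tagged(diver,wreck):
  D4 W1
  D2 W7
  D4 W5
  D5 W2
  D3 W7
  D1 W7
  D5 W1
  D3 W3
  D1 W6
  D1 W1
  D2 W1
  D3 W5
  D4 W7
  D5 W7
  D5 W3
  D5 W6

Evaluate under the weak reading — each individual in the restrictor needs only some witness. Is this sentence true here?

False

"it" takes "a wreck" as antecedent — a donkey pronoun bound across the clause boundary.
Weak reading: every diver d with some located-wreck has at least one located-wreck w such that photographed(d,w) ∧ tagged(d,w).
Per diver: D1:✗  D2:✓  D3:✓  D4:✓  D5:✓
D1 has no witness among its located-wrecks.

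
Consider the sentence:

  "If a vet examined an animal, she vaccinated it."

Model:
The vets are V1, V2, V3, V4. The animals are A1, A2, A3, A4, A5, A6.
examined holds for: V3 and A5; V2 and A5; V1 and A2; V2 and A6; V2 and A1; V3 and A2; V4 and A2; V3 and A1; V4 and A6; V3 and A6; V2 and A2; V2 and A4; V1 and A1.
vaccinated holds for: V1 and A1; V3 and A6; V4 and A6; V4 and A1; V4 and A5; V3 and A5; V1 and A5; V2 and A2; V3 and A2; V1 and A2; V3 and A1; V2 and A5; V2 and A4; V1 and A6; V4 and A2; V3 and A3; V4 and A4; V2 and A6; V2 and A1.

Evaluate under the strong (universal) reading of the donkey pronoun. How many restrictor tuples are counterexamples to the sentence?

"it" takes "an animal" as antecedent — a donkey pronoun bound across the clause boundary.
Strong reading: for every (v,a) with examined(v,a), vaccinated(v,a).
Restrictor pairs: (V1,A1) ✓  (V1,A2) ✓  (V2,A1) ✓  (V2,A2) ✓  (V2,A4) ✓  (V2,A5) ✓  (V2,A6) ✓  (V3,A1) ✓  (V3,A2) ✓  (V3,A5) ✓  (V3,A6) ✓  (V4,A2) ✓  (V4,A6) ✓
Counterexamples (restrictor pairs failing the scope): 0.

0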